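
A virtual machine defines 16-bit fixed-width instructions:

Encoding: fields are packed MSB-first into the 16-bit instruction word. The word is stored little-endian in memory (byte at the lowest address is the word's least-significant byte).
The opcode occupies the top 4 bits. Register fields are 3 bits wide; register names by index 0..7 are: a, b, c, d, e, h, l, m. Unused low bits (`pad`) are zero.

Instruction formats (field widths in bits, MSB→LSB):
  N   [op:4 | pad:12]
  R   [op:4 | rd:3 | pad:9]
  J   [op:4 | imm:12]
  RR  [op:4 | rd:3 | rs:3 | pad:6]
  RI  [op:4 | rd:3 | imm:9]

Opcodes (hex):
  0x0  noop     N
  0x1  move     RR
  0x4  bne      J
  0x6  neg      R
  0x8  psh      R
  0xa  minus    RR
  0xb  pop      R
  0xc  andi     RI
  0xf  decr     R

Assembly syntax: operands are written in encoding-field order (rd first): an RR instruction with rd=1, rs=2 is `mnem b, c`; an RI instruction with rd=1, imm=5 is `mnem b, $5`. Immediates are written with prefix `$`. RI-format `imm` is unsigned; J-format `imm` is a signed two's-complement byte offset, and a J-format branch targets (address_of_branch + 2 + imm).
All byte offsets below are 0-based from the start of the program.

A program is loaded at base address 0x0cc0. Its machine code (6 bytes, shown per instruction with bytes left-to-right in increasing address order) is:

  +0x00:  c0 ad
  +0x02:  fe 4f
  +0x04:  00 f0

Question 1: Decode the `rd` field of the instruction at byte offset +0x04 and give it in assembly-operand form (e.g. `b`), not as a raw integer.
a

+0x04: 00 f0 ⇒ word 0xf000 (little)
  op=0xf000>>12=0xf ⇒ decr (R)
  rd: (w>>9)&0x7=0x0 → a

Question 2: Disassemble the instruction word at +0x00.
[00] c0 ad → 0xadc0
  top 4b → 0xa → minus [RR]
  rd: (w>>9)&0x7=0x6 → l
  rs: (w>>6)&0x7=0x7 → m

minus l, m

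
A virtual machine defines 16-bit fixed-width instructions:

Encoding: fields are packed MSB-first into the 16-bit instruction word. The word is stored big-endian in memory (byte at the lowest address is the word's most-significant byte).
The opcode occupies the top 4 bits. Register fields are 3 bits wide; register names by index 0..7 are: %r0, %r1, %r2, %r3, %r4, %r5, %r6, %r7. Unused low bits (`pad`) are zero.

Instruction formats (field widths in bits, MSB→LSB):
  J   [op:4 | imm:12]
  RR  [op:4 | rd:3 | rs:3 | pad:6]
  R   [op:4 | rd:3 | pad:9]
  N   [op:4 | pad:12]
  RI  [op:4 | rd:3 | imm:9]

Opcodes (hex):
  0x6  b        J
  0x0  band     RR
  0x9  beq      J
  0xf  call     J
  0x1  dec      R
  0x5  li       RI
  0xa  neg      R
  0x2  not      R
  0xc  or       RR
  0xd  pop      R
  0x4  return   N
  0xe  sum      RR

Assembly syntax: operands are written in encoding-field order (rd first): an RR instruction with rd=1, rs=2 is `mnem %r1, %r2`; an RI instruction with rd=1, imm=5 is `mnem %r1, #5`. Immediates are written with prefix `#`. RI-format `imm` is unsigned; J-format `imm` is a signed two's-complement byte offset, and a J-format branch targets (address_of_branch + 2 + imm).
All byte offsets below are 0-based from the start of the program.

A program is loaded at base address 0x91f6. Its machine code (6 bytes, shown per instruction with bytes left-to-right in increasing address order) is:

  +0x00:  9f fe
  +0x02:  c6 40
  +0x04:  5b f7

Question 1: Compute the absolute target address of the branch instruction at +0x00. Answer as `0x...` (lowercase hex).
0x91f6

[00] 9f fe → 0x9ffe
  opcode bits[15:12]=0x9: beq/J
  imm: (w>>0)&0xfff=0xffe (s12→-2) → #-2
  target = base 0x91f6 + off 0x00 + 2 + imm -2 = 0x91f6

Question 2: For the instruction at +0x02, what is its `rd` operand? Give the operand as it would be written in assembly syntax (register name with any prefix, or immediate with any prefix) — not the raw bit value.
%r3

[02] c6 40 → 0xc640
  top 4b → 0xc → or [RR]
  [11:9] rd=3 = %r3
  [8:6] rs=1 = %r1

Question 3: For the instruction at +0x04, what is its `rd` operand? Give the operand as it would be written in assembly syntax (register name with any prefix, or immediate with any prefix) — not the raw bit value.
%r5

@+04  big-endian(5b f7) = 0x5bf7
  op=0x5bf7>>12=0x5 ⇒ li (RI)
  rd@[11:9]=0x5 ⇒ %r5
  imm@[8:0]=0x1f7 ⇒ #503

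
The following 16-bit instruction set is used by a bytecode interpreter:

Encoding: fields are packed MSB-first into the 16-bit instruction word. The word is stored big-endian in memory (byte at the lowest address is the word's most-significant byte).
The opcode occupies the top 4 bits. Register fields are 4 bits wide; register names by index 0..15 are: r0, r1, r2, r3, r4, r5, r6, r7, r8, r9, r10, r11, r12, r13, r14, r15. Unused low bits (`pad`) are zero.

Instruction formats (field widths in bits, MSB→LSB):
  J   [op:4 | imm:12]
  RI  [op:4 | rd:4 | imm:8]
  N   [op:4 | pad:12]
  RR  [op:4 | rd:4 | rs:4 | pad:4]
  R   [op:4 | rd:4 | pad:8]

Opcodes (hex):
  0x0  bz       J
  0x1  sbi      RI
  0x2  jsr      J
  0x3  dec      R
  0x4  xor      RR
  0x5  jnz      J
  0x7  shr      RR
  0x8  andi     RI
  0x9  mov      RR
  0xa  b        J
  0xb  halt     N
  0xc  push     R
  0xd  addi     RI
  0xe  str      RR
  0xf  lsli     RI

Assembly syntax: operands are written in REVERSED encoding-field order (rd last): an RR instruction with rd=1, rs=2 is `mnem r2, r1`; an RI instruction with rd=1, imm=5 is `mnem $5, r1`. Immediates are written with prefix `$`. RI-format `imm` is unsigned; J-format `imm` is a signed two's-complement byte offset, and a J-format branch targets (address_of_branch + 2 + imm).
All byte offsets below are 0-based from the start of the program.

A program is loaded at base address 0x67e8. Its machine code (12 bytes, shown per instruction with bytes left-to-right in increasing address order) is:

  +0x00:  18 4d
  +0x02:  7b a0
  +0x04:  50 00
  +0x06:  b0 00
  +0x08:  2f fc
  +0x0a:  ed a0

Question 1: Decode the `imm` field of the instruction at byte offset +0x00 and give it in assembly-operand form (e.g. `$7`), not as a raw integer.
$77

@+00  big-endian(18 4d) = 0x184d
  op=0x184d>>12=0x1 ⇒ sbi (RI)
  rd@[11:8]=0x8 ⇒ r8
  imm@[7:0]=0x4d ⇒ $77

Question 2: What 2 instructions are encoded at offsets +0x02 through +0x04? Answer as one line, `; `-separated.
shr r10, r11; jnz $0

+0x02: 7b a0 ⇒ word 0x7ba0 (big)
  op=0x7ba0>>12=0x7 ⇒ shr (RR)
  [11:8] rd=11 = r11
  [7:4] rs=10 = r10
+0x04: 50 00 ⇒ word 0x5000 (big)
  op=0x5000>>12=0x5 ⇒ jnz (J)
  [11:0] imm=0 = $0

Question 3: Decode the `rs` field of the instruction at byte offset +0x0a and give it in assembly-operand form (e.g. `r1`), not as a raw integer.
r10

@+0a  big-endian(ed a0) = 0xeda0
  top 4b → 0xe → str [RR]
  rd@[11:8]=0xd ⇒ r13
  rs@[7:4]=0xa ⇒ r10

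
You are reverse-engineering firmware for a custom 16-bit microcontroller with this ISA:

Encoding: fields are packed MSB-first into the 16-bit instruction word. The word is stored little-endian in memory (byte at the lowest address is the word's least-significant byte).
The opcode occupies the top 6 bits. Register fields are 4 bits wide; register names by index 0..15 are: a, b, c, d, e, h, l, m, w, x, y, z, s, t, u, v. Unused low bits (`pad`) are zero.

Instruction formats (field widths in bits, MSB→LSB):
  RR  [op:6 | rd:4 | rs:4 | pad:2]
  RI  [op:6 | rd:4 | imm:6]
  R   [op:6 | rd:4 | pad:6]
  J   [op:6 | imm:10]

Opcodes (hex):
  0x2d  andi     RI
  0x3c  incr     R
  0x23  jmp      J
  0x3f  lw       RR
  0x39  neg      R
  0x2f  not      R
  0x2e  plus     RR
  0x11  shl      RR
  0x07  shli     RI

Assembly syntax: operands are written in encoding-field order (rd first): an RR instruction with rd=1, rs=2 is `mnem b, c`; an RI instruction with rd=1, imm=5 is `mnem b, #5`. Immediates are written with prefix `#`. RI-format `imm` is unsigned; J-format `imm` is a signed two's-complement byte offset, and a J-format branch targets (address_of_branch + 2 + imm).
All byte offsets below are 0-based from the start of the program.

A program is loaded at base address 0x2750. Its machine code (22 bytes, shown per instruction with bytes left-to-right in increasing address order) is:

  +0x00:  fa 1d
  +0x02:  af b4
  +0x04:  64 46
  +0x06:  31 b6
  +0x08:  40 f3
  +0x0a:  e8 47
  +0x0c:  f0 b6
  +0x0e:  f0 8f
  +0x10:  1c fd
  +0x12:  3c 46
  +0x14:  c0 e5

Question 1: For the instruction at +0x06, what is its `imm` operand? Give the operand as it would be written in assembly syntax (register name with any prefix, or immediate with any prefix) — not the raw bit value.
off 0x06: read 31 b6 as little → 0xb631
  opcode bits[15:10]=0x2d: andi/RI
  rd@[9:6]=0x8 ⇒ w
  imm@[5:0]=0x31 ⇒ #49

#49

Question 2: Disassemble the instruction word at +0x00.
shli m, #58

+0x00: fa 1d ⇒ word 0x1dfa (little)
  top 6b → 0x7 → shli [RI]
  [9:6] rd=7 = m
  [5:0] imm=58 = #58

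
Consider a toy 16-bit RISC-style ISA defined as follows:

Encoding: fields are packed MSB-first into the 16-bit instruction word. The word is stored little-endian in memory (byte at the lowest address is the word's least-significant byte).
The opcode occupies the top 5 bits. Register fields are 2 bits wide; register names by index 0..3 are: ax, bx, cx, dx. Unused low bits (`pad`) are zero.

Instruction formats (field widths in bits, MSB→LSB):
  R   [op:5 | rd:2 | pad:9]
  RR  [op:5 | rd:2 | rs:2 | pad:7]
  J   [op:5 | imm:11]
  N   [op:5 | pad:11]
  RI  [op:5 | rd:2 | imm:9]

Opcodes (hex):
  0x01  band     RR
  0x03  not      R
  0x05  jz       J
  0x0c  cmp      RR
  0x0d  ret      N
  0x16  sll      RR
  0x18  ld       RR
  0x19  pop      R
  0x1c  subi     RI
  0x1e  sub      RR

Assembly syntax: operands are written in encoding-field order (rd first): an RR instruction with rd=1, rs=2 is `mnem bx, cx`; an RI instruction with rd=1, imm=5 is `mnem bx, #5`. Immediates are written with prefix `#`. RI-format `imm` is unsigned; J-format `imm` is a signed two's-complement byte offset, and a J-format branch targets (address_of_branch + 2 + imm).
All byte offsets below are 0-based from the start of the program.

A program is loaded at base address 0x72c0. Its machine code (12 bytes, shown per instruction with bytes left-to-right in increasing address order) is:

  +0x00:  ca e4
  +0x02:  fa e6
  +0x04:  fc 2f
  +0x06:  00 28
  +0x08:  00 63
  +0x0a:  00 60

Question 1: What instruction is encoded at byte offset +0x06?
jz #0

off 0x06: read 00 28 as little → 0x2800
  op=0x2800>>11=0x5 ⇒ jz (J)
  imm: (w>>0)&0x7ff=0x0 → #0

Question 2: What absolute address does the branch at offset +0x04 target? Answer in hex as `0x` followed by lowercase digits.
[04] fc 2f → 0x2ffc
  op=0x2ffc>>11=0x5 ⇒ jz (J)
  imm@[10:0]=0x7fc (s11→-4) ⇒ #-4
  target = base 0x72c0 + off 0x04 + 2 + imm -4 = 0x72c2

0x72c2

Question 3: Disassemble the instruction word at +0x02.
subi dx, #250

[02] fa e6 → 0xe6fa
  op=0xe6fa>>11=0x1c ⇒ subi (RI)
  rd@[10:9]=0x3 ⇒ dx
  imm@[8:0]=0xfa ⇒ #250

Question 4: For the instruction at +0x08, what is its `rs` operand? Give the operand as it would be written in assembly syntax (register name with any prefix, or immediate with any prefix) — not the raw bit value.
cx

[08] 00 63 → 0x6300
  top 5b → 0xc → cmp [RR]
  rd: (w>>9)&0x3=0x1 → bx
  rs: (w>>7)&0x3=0x2 → cx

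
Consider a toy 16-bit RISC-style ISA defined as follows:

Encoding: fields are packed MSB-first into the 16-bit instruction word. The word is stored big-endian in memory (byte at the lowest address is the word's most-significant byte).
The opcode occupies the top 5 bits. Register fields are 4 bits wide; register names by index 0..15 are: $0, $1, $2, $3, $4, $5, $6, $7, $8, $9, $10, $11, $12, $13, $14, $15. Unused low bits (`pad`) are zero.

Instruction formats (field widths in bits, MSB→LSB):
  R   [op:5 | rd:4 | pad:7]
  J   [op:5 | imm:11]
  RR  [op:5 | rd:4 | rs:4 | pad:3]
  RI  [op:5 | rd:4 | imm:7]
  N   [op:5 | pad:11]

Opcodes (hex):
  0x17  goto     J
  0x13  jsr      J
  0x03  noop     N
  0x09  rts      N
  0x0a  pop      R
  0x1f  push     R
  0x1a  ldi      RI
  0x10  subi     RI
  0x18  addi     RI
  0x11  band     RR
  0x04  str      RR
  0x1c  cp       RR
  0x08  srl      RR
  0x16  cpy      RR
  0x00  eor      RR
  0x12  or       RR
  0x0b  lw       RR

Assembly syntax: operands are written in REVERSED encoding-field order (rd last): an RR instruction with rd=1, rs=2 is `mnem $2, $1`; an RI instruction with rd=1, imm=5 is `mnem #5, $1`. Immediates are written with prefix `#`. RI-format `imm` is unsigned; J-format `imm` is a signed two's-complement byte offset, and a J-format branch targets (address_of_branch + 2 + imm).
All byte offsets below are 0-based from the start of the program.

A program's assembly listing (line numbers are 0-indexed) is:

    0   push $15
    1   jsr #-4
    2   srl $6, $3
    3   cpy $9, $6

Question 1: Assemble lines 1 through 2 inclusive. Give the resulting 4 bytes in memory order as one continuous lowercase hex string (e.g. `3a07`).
9ffc41b0

line 1 (jsr): pack op=0x13:5|imm=-4:11 = 0x9ffc; big→ 9f fc
line 2 (srl): pack op=0x8:5|rd=3:4|rs=6:4|pad=0:3 = 0x41b0; big→ 41 b0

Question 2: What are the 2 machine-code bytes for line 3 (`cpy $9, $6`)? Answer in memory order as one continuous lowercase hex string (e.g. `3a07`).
3. cpy fields op=0x16:5|rd=6:4|rs=9:4|pad=0:3 → word b348h → b3 48

b348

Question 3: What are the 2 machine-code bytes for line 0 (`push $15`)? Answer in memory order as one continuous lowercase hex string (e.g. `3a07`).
ff80

line 0 (push): pack op=0x1f:5|rd=15:4|pad=0:7 = 0xff80; big→ ff 80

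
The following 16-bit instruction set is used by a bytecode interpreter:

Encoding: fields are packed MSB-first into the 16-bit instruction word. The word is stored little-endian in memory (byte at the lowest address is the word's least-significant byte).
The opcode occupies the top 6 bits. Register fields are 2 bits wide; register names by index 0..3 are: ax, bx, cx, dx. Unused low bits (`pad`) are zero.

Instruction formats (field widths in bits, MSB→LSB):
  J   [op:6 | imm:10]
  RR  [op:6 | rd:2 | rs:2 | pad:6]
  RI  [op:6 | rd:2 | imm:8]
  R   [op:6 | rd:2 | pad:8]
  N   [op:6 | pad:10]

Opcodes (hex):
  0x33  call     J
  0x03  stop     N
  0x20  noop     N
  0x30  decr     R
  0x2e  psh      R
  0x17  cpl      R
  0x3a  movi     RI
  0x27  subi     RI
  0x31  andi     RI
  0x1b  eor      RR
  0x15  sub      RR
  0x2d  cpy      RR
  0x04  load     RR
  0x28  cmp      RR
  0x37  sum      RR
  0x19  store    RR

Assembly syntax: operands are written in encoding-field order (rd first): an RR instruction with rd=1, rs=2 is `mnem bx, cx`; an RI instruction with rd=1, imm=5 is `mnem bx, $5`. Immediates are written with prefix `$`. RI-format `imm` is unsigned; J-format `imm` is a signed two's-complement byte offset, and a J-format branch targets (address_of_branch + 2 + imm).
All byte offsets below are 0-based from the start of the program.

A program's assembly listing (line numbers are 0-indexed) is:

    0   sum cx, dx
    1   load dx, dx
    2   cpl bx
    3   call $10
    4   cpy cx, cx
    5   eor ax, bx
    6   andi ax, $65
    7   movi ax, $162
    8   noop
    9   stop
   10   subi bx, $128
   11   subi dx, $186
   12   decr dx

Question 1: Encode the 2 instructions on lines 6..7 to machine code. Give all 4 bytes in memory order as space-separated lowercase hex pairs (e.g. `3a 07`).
line 6 (andi): pack op=0x31:6|rd=0:2|imm=65:8 = 0xc441; little→ 41 c4
line 7 (movi): pack op=0x3a:6|rd=0:2|imm=162:8 = 0xe8a2; little→ a2 e8

41 c4 a2 e8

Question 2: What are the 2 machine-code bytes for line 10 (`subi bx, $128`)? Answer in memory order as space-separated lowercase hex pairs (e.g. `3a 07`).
80 9d

10. subi fields op=0x27:6|rd=1:2|imm=128:8 → word 9d80h → 80 9d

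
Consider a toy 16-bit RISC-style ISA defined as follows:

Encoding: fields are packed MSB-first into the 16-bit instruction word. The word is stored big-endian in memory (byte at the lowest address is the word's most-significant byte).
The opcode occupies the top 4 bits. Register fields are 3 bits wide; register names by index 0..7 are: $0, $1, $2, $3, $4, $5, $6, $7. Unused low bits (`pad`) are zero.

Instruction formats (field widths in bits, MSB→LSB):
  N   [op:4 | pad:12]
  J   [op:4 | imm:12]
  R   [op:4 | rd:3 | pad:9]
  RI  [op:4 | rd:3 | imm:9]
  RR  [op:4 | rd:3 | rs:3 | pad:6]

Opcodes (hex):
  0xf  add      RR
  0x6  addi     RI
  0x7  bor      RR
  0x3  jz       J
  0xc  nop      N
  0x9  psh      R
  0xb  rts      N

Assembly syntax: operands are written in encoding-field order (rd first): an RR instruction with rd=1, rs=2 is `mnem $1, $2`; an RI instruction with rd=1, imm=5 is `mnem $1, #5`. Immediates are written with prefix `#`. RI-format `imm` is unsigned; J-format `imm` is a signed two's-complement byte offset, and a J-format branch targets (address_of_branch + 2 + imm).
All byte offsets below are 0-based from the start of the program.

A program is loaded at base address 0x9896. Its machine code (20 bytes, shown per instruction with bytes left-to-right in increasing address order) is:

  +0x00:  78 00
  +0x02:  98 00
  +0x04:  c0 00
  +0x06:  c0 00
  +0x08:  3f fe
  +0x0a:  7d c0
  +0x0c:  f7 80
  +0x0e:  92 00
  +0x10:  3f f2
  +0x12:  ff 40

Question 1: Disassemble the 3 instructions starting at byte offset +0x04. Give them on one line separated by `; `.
@+04  big-endian(c0 00) = 0xc000
  opcode bits[15:12]=0xc: nop/N
@+06  big-endian(c0 00) = 0xc000
  opcode bits[15:12]=0xc: nop/N
@+08  big-endian(3f fe) = 0x3ffe
  opcode bits[15:12]=0x3: jz/J
  imm: (w>>0)&0xfff=0xffe (s12→-2) → #-2

nop; nop; jz #-2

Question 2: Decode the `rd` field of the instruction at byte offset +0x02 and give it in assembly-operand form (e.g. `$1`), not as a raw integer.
$4

+0x02: 98 00 ⇒ word 0x9800 (big)
  top 4b → 0x9 → psh [R]
  rd@[11:9]=0x4 ⇒ $4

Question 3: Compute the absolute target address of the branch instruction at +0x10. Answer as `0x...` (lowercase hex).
@+10  big-endian(3f f2) = 0x3ff2
  opcode bits[15:12]=0x3: jz/J
  imm: (w>>0)&0xfff=0xff2 (s12→-14) → #-14
  target = base 0x9896 + off 0x10 + 2 + imm -14 = 0x989a

0x989a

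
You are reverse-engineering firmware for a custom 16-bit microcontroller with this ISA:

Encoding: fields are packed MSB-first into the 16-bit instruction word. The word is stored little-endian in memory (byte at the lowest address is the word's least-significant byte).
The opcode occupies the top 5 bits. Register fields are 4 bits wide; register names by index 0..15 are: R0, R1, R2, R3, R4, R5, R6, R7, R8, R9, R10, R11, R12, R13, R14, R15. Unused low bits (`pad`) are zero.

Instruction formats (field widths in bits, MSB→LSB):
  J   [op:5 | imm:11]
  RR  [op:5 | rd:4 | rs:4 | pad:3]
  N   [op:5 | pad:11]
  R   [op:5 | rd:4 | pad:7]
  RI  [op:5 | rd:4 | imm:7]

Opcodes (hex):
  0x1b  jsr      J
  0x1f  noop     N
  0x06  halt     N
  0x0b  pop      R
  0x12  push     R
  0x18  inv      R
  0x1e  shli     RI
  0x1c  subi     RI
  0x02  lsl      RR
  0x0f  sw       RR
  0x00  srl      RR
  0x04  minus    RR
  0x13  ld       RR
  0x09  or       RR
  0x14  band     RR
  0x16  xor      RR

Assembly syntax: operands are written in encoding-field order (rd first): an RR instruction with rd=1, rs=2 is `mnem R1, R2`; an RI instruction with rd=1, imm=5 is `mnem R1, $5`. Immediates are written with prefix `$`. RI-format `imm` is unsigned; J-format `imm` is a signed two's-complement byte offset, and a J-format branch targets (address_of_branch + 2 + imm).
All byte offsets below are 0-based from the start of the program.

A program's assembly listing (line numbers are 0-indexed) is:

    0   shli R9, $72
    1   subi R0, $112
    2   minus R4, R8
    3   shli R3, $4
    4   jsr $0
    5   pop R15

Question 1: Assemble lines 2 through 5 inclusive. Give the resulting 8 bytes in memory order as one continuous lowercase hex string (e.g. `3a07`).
402284f100d8805f

2. minus fields op=0x4:5|rd=4:4|rs=8:4|pad=0:3 → word 2240h → 40 22
3. shli fields op=0x1e:5|rd=3:4|imm=4:7 → word f184h → 84 f1
4. jsr fields op=0x1b:5|imm=0:11 → word d800h → 00 d8
5. pop fields op=0xb:5|rd=15:4|pad=0:7 → word 5f80h → 80 5f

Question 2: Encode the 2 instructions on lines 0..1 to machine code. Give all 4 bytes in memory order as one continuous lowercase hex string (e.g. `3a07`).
line 0 (shli): pack op=0x1e:5|rd=9:4|imm=72:7 = 0xf4c8; little→ c8 f4
line 1 (subi): pack op=0x1c:5|rd=0:4|imm=112:7 = 0xe070; little→ 70 e0

c8f470e0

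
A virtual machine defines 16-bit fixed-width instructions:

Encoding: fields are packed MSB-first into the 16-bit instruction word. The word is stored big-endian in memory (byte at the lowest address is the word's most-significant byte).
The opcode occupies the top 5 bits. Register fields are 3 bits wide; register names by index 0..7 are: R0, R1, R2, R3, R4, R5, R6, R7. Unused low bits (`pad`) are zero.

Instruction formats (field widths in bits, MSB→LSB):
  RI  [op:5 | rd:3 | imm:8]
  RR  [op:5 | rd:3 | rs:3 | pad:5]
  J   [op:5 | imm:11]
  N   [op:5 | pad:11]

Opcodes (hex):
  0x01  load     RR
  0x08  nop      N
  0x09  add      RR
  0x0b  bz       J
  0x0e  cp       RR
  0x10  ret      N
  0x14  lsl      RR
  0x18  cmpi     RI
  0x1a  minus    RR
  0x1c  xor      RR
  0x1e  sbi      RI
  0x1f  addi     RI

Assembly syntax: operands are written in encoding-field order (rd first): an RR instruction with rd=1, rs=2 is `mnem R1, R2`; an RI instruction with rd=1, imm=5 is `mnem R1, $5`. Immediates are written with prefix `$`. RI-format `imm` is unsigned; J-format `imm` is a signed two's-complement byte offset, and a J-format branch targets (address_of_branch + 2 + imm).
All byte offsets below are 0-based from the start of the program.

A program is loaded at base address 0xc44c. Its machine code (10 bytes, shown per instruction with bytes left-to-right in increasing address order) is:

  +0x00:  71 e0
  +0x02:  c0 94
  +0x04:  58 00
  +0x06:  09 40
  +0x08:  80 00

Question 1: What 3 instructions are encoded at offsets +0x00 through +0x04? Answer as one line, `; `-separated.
cp R1, R7; cmpi R0, $148; bz $0

@+00  big-endian(71 e0) = 0x71e0
  op=0x71e0>>11=0xe ⇒ cp (RR)
  rd: (w>>8)&0x7=0x1 → R1
  rs: (w>>5)&0x7=0x7 → R7
@+02  big-endian(c0 94) = 0xc094
  op=0xc094>>11=0x18 ⇒ cmpi (RI)
  rd: (w>>8)&0x7=0x0 → R0
  imm: (w>>0)&0xff=0x94 → $148
@+04  big-endian(58 00) = 0x5800
  op=0x5800>>11=0xb ⇒ bz (J)
  imm: (w>>0)&0x7ff=0x0 → $0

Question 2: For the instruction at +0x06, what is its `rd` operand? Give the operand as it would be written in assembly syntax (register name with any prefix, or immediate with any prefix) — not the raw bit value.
+0x06: 09 40 ⇒ word 0x0940 (big)
  op=0x0940>>11=0x1 ⇒ load (RR)
  rd: (w>>8)&0x7=0x1 → R1
  rs: (w>>5)&0x7=0x2 → R2

R1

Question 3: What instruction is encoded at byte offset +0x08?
off 0x08: read 80 00 as big → 0x8000
  op=0x8000>>11=0x10 ⇒ ret (N)

ret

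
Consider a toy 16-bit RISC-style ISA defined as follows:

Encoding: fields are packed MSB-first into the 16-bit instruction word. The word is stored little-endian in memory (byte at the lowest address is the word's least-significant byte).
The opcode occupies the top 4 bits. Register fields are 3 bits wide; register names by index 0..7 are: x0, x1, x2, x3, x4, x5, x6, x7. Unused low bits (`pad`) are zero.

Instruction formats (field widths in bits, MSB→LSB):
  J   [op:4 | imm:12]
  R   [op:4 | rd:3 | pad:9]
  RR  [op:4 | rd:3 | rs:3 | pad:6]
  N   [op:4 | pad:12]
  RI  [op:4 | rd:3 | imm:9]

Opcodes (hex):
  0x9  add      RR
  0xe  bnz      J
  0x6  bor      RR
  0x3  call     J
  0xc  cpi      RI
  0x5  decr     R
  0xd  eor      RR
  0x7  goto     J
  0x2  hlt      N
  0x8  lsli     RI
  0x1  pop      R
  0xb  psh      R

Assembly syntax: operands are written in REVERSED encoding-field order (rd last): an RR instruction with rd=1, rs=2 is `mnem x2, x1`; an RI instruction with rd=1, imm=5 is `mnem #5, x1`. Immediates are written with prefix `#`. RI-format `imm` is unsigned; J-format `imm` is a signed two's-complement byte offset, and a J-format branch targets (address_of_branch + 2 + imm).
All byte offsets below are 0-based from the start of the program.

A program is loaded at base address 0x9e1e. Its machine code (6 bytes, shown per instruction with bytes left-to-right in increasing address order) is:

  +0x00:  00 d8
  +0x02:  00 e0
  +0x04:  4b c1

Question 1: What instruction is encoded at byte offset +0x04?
off 0x04: read 4b c1 as little → 0xc14b
  op=0xc14b>>12=0xc ⇒ cpi (RI)
  rd: (w>>9)&0x7=0x0 → x0
  imm: (w>>0)&0x1ff=0x14b → #331

cpi #331, x0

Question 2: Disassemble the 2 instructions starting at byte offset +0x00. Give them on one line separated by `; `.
eor x0, x4; bnz #0

off 0x00: read 00 d8 as little → 0xd800
  top 4b → 0xd → eor [RR]
  rd: (w>>9)&0x7=0x4 → x4
  rs: (w>>6)&0x7=0x0 → x0
off 0x02: read 00 e0 as little → 0xe000
  top 4b → 0xe → bnz [J]
  imm: (w>>0)&0xfff=0x0 → #0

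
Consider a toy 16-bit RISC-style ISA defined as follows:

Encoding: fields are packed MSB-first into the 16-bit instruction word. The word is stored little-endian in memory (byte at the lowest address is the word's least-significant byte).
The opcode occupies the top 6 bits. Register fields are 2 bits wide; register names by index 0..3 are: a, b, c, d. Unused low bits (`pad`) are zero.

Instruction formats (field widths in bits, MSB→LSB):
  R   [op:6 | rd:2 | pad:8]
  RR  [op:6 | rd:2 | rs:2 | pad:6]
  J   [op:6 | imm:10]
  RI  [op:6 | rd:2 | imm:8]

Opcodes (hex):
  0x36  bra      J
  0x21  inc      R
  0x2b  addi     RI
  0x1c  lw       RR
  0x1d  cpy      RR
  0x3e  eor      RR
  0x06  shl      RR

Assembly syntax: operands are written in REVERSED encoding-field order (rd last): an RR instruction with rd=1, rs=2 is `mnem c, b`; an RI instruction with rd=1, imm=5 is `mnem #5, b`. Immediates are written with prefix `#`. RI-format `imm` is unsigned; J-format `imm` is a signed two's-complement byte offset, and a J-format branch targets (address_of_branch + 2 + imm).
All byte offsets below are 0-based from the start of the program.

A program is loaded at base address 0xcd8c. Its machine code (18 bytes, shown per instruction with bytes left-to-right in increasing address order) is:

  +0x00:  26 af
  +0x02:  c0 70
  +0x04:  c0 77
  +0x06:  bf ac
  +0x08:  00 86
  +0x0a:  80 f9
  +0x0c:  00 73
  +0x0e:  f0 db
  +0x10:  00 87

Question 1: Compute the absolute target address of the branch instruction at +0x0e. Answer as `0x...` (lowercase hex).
[0e] f0 db → 0xdbf0
  op=0xdbf0>>10=0x36 ⇒ bra (J)
  imm@[9:0]=0x3f0 (s10→-16) ⇒ #-16
  target = base 0xcd8c + off 0x0e + 2 + imm -16 = 0xcd8c

0xcd8c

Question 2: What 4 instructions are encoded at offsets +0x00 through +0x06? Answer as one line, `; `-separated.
addi #38, d; lw d, a; cpy d, d; addi #191, a

+0x00: 26 af ⇒ word 0xaf26 (little)
  opcode bits[15:10]=0x2b: addi/RI
  rd@[9:8]=0x3 ⇒ d
  imm@[7:0]=0x26 ⇒ #38
+0x02: c0 70 ⇒ word 0x70c0 (little)
  opcode bits[15:10]=0x1c: lw/RR
  rd@[9:8]=0x0 ⇒ a
  rs@[7:6]=0x3 ⇒ d
+0x04: c0 77 ⇒ word 0x77c0 (little)
  opcode bits[15:10]=0x1d: cpy/RR
  rd@[9:8]=0x3 ⇒ d
  rs@[7:6]=0x3 ⇒ d
+0x06: bf ac ⇒ word 0xacbf (little)
  opcode bits[15:10]=0x2b: addi/RI
  rd@[9:8]=0x0 ⇒ a
  imm@[7:0]=0xbf ⇒ #191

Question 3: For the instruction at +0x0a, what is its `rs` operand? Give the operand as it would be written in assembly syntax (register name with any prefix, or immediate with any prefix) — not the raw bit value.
c

@+0a  little-endian(80 f9) = 0xf980
  opcode bits[15:10]=0x3e: eor/RR
  [9:8] rd=1 = b
  [7:6] rs=2 = c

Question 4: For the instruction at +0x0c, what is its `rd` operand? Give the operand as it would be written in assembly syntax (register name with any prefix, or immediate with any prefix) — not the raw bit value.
d

@+0c  little-endian(00 73) = 0x7300
  top 6b → 0x1c → lw [RR]
  rd@[9:8]=0x3 ⇒ d
  rs@[7:6]=0x0 ⇒ a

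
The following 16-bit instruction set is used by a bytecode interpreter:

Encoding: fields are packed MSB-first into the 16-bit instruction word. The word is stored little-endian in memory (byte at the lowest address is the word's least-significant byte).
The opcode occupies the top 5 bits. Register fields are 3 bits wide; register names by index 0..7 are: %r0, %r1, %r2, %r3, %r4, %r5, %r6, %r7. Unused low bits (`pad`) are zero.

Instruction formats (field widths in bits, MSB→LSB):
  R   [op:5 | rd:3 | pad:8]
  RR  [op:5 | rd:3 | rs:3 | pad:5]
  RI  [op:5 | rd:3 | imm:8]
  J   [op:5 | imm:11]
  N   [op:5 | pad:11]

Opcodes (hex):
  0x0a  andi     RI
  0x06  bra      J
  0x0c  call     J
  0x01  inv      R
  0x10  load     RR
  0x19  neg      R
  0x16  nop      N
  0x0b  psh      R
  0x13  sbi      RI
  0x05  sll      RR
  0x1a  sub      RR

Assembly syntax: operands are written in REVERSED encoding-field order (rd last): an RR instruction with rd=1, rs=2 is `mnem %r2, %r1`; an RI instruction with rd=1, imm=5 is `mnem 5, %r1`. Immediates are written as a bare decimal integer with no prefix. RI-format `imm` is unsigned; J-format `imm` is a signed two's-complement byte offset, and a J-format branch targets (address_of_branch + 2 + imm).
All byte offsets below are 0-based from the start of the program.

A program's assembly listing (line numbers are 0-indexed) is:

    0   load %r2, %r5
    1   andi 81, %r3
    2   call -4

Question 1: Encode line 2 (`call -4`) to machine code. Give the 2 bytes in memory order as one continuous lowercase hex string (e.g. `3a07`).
fc67

L2: call op=0xc:5|imm=-4:11 ⇒ 0x67fc ⇒ little fc 67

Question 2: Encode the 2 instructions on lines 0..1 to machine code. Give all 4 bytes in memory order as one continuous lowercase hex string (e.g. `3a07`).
line 0 (load): pack op=0x10:5|rd=5:3|rs=2:3|pad=0:5 = 0x8540; little→ 40 85
line 1 (andi): pack op=0xa:5|rd=3:3|imm=81:8 = 0x5351; little→ 51 53

40855153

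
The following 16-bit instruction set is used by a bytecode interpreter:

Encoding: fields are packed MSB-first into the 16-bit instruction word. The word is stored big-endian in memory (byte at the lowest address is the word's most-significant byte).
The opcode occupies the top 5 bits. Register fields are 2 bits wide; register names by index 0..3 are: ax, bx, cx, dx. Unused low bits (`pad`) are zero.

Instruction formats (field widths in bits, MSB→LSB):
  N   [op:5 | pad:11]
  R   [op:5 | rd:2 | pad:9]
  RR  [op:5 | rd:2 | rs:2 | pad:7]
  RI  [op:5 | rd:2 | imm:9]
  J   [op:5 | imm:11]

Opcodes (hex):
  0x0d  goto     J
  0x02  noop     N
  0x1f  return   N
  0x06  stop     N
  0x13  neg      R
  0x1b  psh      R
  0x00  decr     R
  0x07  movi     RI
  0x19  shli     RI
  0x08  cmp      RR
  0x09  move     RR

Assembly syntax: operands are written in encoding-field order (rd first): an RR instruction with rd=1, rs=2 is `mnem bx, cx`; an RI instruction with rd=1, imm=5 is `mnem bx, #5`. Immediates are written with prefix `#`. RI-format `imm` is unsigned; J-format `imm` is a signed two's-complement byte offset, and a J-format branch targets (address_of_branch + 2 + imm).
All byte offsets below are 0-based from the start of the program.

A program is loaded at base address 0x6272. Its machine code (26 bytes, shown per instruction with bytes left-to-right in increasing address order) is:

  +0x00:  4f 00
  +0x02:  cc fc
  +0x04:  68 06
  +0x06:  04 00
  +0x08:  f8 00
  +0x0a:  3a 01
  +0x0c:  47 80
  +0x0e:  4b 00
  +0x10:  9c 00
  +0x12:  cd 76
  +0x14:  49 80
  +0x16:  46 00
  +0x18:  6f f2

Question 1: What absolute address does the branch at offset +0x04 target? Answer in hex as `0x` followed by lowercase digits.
0x627e

@+04  big-endian(68 06) = 0x6806
  top 5b → 0xd → goto [J]
  imm: (w>>0)&0x7ff=0x6 → #6
  target = base 0x6272 + off 0x04 + 2 + imm 6 = 0x627e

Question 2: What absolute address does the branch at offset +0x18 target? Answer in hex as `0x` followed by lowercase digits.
0x627e

[18] 6f f2 → 0x6ff2
  opcode bits[15:11]=0xd: goto/J
  imm@[10:0]=0x7f2 (s11→-14) ⇒ #-14
  target = base 0x6272 + off 0x18 + 2 + imm -14 = 0x627e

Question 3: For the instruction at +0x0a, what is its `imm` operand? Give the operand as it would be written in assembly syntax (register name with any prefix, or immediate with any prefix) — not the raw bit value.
#1

@+0a  big-endian(3a 01) = 0x3a01
  opcode bits[15:11]=0x7: movi/RI
  rd: (w>>9)&0x3=0x1 → bx
  imm: (w>>0)&0x1ff=0x1 → #1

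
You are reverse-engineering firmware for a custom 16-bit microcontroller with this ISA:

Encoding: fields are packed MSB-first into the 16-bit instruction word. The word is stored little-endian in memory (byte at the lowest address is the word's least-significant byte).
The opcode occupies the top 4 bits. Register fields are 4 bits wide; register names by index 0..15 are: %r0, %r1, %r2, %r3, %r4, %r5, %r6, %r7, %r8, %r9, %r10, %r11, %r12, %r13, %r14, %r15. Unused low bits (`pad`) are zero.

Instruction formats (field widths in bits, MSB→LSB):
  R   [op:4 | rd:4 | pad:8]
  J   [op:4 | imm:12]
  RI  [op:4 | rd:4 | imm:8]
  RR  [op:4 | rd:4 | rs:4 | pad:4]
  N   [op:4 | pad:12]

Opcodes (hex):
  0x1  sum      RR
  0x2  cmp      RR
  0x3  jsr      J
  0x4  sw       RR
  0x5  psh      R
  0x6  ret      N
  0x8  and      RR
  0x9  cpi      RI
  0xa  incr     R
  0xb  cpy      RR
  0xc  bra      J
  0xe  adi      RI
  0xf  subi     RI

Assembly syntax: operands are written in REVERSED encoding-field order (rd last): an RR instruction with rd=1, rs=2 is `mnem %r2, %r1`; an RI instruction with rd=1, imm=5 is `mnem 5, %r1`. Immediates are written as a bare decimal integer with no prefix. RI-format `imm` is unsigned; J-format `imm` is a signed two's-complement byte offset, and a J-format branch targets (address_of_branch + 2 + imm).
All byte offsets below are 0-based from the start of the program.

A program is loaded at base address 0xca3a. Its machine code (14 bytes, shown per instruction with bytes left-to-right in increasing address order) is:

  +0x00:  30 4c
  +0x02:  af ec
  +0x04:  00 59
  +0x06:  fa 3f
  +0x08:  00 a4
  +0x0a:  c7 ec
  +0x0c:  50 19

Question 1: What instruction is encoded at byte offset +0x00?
sw %r3, %r12

[00] 30 4c → 0x4c30
  opcode bits[15:12]=0x4: sw/RR
  rd@[11:8]=0xc ⇒ %r12
  rs@[7:4]=0x3 ⇒ %r3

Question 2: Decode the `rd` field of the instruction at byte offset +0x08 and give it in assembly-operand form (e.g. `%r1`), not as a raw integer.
off 0x08: read 00 a4 as little → 0xa400
  opcode bits[15:12]=0xa: incr/R
  rd@[11:8]=0x4 ⇒ %r4

%r4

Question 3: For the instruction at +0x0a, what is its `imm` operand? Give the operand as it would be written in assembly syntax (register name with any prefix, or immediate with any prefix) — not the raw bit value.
199

@+0a  little-endian(c7 ec) = 0xecc7
  op=0xecc7>>12=0xe ⇒ adi (RI)
  [11:8] rd=12 = %r12
  [7:0] imm=199 = 199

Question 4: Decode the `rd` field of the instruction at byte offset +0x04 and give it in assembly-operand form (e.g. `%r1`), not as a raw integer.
[04] 00 59 → 0x5900
  opcode bits[15:12]=0x5: psh/R
  rd@[11:8]=0x9 ⇒ %r9

%r9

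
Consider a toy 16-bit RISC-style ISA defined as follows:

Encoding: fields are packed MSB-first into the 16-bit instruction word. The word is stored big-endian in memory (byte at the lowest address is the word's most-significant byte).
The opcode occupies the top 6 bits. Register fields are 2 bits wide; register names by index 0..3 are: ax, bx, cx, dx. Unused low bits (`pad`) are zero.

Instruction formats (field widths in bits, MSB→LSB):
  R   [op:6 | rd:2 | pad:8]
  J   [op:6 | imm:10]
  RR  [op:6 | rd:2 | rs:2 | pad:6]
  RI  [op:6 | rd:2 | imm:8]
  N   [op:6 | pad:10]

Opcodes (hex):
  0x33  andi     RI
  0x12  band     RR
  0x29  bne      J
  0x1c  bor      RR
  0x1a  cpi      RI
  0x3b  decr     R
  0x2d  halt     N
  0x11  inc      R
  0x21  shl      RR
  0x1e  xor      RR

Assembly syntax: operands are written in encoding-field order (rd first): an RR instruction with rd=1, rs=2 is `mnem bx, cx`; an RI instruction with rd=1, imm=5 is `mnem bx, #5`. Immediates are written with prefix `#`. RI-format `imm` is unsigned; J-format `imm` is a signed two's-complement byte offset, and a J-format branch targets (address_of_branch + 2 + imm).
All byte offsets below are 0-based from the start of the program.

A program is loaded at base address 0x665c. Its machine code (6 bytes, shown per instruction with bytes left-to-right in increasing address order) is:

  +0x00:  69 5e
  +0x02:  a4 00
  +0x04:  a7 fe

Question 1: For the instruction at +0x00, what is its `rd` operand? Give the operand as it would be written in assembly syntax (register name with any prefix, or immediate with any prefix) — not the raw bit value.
@+00  big-endian(69 5e) = 0x695e
  top 6b → 0x1a → cpi [RI]
  [9:8] rd=1 = bx
  [7:0] imm=94 = #94

bx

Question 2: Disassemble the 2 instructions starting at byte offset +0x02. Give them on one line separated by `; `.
[02] a4 00 → 0xa400
  top 6b → 0x29 → bne [J]
  imm@[9:0]=0x0 ⇒ #0
[04] a7 fe → 0xa7fe
  top 6b → 0x29 → bne [J]
  imm@[9:0]=0x3fe (s10→-2) ⇒ #-2

bne #0; bne #-2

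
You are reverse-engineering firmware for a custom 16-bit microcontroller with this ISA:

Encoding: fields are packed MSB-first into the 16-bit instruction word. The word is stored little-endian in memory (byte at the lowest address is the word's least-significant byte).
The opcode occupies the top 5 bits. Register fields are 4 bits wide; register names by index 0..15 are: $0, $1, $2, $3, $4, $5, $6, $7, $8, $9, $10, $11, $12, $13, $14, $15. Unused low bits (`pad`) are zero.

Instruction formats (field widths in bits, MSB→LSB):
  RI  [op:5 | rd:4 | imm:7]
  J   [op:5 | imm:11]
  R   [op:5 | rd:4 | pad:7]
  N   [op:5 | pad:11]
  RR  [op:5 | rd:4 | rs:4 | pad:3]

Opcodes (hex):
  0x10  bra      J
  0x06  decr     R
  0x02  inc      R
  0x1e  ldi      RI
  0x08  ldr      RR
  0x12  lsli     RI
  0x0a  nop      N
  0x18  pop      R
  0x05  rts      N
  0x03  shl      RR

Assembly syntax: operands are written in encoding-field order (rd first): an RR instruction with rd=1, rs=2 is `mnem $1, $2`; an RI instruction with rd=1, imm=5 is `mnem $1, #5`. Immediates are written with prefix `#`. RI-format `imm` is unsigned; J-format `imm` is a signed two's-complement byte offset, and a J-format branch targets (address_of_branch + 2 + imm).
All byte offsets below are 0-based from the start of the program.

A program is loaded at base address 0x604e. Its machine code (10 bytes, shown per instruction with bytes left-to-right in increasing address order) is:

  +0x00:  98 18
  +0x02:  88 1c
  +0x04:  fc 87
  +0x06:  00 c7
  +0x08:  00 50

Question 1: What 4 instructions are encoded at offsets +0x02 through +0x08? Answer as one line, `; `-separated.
[02] 88 1c → 0x1c88
  op=0x1c88>>11=0x3 ⇒ shl (RR)
  rd@[10:7]=0x9 ⇒ $9
  rs@[6:3]=0x1 ⇒ $1
[04] fc 87 → 0x87fc
  op=0x87fc>>11=0x10 ⇒ bra (J)
  imm@[10:0]=0x7fc (s11→-4) ⇒ #-4
[06] 00 c7 → 0xc700
  op=0xc700>>11=0x18 ⇒ pop (R)
  rd@[10:7]=0xe ⇒ $14
[08] 00 50 → 0x5000
  op=0x5000>>11=0xa ⇒ nop (N)

shl $9, $1; bra #-4; pop $14; nop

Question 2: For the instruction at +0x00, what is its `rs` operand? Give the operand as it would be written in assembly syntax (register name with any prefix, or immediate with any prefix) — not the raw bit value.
[00] 98 18 → 0x1898
  op=0x1898>>11=0x3 ⇒ shl (RR)
  rd: (w>>7)&0xf=0x1 → $1
  rs: (w>>3)&0xf=0x3 → $3

$3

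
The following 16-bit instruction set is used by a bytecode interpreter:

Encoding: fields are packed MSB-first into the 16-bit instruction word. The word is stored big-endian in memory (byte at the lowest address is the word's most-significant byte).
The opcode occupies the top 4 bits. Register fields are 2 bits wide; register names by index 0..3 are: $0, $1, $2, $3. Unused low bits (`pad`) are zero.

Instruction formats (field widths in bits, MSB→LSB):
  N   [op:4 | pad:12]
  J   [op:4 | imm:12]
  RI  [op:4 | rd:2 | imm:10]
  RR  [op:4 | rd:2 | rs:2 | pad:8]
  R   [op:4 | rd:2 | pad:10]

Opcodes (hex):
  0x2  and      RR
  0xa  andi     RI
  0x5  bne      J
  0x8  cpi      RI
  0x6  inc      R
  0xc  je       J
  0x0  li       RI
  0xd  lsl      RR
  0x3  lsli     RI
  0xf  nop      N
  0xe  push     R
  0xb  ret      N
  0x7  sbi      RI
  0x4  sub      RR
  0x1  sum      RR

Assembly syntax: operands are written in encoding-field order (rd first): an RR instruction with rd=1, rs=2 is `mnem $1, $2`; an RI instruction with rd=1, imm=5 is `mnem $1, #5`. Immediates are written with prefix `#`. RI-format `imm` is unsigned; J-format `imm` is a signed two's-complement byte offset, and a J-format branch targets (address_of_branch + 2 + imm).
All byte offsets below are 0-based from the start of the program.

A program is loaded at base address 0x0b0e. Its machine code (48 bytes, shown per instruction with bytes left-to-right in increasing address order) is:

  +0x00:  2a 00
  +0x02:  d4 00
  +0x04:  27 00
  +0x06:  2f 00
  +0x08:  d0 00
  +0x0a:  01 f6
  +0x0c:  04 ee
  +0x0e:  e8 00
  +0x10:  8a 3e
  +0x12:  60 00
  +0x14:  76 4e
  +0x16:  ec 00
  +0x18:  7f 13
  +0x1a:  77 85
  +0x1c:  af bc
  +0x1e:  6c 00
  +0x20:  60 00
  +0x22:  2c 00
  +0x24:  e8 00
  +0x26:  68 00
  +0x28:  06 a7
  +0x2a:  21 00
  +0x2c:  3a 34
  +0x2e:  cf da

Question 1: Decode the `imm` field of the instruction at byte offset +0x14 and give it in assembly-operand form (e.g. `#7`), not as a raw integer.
+0x14: 76 4e ⇒ word 0x764e (big)
  op=0x764e>>12=0x7 ⇒ sbi (RI)
  [11:10] rd=1 = $1
  [9:0] imm=590 = #590

#590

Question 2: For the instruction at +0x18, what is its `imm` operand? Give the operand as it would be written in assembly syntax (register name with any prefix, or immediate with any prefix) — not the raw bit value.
#787

+0x18: 7f 13 ⇒ word 0x7f13 (big)
  top 4b → 0x7 → sbi [RI]
  rd@[11:10]=0x3 ⇒ $3
  imm@[9:0]=0x313 ⇒ #787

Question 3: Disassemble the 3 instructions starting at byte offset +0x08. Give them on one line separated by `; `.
lsl $0, $0; li $0, #502; li $1, #238

[08] d0 00 → 0xd000
  op=0xd000>>12=0xd ⇒ lsl (RR)
  [11:10] rd=0 = $0
  [9:8] rs=0 = $0
[0a] 01 f6 → 0x01f6
  op=0x01f6>>12=0x0 ⇒ li (RI)
  [11:10] rd=0 = $0
  [9:0] imm=502 = #502
[0c] 04 ee → 0x04ee
  op=0x04ee>>12=0x0 ⇒ li (RI)
  [11:10] rd=1 = $1
  [9:0] imm=238 = #238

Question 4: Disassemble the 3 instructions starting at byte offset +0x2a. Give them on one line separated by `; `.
and $0, $1; lsli $2, #564; je #-38

off 0x2a: read 21 00 as big → 0x2100
  op=0x2100>>12=0x2 ⇒ and (RR)
  rd: (w>>10)&0x3=0x0 → $0
  rs: (w>>8)&0x3=0x1 → $1
off 0x2c: read 3a 34 as big → 0x3a34
  op=0x3a34>>12=0x3 ⇒ lsli (RI)
  rd: (w>>10)&0x3=0x2 → $2
  imm: (w>>0)&0x3ff=0x234 → #564
off 0x2e: read cf da as big → 0xcfda
  op=0xcfda>>12=0xc ⇒ je (J)
  imm: (w>>0)&0xfff=0xfda (s12→-38) → #-38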